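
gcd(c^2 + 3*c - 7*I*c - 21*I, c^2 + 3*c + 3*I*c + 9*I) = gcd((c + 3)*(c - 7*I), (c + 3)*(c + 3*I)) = c + 3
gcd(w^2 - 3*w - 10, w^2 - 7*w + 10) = w - 5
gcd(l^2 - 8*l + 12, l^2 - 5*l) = 1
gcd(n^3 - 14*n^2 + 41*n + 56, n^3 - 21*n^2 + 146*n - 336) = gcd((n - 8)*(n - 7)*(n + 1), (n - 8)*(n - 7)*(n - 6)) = n^2 - 15*n + 56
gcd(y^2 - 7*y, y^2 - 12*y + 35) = y - 7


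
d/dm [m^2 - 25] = 2*m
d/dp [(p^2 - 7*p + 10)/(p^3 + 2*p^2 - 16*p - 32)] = (-p^4 + 14*p^3 - 32*p^2 - 104*p + 384)/(p^6 + 4*p^5 - 28*p^4 - 128*p^3 + 128*p^2 + 1024*p + 1024)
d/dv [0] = 0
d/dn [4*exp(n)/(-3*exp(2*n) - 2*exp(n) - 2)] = (12*exp(2*n) - 8)*exp(n)/(9*exp(4*n) + 12*exp(3*n) + 16*exp(2*n) + 8*exp(n) + 4)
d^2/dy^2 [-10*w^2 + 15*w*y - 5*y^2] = -10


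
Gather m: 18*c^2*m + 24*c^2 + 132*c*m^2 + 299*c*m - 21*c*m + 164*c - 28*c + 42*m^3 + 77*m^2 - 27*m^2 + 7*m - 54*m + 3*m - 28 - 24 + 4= 24*c^2 + 136*c + 42*m^3 + m^2*(132*c + 50) + m*(18*c^2 + 278*c - 44) - 48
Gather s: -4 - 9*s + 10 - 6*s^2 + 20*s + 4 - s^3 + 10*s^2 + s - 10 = -s^3 + 4*s^2 + 12*s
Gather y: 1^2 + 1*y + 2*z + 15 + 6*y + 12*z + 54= 7*y + 14*z + 70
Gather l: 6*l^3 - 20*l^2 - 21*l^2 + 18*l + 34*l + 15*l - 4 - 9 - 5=6*l^3 - 41*l^2 + 67*l - 18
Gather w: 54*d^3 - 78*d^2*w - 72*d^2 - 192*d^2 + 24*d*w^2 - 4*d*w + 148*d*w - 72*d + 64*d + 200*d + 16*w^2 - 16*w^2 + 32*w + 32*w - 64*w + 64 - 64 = 54*d^3 - 264*d^2 + 24*d*w^2 + 192*d + w*(-78*d^2 + 144*d)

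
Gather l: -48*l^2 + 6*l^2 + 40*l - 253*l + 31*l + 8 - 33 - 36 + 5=-42*l^2 - 182*l - 56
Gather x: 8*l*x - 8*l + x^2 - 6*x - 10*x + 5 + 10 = -8*l + x^2 + x*(8*l - 16) + 15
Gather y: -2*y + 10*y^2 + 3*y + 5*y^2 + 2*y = 15*y^2 + 3*y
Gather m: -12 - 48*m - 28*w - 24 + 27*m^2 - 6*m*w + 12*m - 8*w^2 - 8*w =27*m^2 + m*(-6*w - 36) - 8*w^2 - 36*w - 36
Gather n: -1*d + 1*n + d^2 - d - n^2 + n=d^2 - 2*d - n^2 + 2*n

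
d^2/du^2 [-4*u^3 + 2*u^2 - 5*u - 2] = 4 - 24*u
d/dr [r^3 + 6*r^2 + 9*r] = 3*r^2 + 12*r + 9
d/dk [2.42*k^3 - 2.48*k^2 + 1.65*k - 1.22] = 7.26*k^2 - 4.96*k + 1.65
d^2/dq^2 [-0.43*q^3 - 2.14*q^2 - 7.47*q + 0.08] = -2.58*q - 4.28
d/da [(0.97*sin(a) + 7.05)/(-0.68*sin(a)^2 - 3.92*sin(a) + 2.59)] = (0.6596*sin(a)^2 + 9.588*sin(a) + 30.1483)*cos(a)/(0.4624*sin(a)^4 + 5.3312*sin(a)^3 + 11.844*sin(a)^2 - 20.3056*sin(a) + 6.7081)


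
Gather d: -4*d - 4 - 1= -4*d - 5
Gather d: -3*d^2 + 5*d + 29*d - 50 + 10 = -3*d^2 + 34*d - 40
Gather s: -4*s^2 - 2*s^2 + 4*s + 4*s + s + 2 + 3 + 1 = -6*s^2 + 9*s + 6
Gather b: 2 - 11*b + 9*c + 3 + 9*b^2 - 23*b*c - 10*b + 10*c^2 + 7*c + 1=9*b^2 + b*(-23*c - 21) + 10*c^2 + 16*c + 6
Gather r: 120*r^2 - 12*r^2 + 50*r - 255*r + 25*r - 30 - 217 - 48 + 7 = 108*r^2 - 180*r - 288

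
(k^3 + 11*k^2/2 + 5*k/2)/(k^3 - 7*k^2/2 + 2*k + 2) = k*(k + 5)/(k^2 - 4*k + 4)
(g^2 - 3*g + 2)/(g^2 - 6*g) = (g^2 - 3*g + 2)/(g*(g - 6))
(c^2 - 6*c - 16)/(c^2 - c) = (c^2 - 6*c - 16)/(c*(c - 1))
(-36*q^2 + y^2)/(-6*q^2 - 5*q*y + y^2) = (6*q + y)/(q + y)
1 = 1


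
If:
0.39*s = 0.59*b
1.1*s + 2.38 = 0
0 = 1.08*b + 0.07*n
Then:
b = -1.43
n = 22.07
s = -2.16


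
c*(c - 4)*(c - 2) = c^3 - 6*c^2 + 8*c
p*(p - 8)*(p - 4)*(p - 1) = p^4 - 13*p^3 + 44*p^2 - 32*p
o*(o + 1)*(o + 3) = o^3 + 4*o^2 + 3*o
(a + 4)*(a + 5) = a^2 + 9*a + 20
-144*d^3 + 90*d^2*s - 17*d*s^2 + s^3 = (-8*d + s)*(-6*d + s)*(-3*d + s)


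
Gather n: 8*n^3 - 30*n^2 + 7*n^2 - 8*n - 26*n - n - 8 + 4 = 8*n^3 - 23*n^2 - 35*n - 4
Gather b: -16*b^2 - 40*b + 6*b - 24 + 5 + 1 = -16*b^2 - 34*b - 18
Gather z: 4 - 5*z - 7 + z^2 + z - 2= z^2 - 4*z - 5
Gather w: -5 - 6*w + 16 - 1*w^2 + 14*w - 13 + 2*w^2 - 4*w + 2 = w^2 + 4*w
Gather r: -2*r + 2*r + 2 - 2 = 0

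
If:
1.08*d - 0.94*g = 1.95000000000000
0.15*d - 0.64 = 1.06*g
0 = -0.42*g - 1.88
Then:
No Solution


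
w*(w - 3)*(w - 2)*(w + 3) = w^4 - 2*w^3 - 9*w^2 + 18*w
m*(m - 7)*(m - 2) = m^3 - 9*m^2 + 14*m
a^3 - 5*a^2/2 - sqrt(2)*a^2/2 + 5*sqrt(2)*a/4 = a*(a - 5/2)*(a - sqrt(2)/2)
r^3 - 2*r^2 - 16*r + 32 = (r - 4)*(r - 2)*(r + 4)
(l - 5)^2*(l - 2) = l^3 - 12*l^2 + 45*l - 50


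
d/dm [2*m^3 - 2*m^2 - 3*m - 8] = 6*m^2 - 4*m - 3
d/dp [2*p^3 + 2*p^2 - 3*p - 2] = 6*p^2 + 4*p - 3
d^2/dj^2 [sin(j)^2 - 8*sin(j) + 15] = 8*sin(j) + 2*cos(2*j)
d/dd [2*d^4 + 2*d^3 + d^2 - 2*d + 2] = 8*d^3 + 6*d^2 + 2*d - 2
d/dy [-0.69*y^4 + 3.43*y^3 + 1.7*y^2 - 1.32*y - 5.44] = -2.76*y^3 + 10.29*y^2 + 3.4*y - 1.32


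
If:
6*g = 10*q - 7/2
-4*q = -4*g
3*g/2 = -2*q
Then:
No Solution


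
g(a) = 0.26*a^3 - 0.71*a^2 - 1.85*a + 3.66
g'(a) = 0.78*a^2 - 1.42*a - 1.85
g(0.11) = 3.45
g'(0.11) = -2.00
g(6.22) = 27.25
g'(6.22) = 19.49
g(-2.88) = -3.11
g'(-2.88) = 8.71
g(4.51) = 4.73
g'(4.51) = 7.61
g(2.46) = -1.32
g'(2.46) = -0.62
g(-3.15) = -5.68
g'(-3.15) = 10.36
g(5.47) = 14.85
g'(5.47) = 13.72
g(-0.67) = 4.50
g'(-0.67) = -0.55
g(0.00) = 3.66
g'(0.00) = -1.85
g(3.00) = -1.26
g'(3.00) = 0.91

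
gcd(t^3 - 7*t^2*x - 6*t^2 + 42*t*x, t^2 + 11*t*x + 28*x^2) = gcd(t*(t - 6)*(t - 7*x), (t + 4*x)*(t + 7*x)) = 1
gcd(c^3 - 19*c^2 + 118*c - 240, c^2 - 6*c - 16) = c - 8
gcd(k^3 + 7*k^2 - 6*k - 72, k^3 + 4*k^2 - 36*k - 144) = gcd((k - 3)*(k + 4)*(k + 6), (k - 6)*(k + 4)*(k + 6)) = k^2 + 10*k + 24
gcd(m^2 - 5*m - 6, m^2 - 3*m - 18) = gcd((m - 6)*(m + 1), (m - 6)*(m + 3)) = m - 6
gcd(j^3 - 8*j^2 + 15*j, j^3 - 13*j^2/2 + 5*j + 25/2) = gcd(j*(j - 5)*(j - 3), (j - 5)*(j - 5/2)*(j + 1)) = j - 5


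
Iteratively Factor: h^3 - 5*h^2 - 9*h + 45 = (h - 3)*(h^2 - 2*h - 15) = (h - 3)*(h + 3)*(h - 5)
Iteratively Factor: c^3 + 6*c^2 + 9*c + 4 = (c + 4)*(c^2 + 2*c + 1) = (c + 1)*(c + 4)*(c + 1)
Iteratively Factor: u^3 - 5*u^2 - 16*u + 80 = (u - 4)*(u^2 - u - 20) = (u - 4)*(u + 4)*(u - 5)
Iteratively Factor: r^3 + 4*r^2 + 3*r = (r + 3)*(r^2 + r) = (r + 1)*(r + 3)*(r)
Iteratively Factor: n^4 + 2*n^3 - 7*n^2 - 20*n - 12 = (n + 2)*(n^3 - 7*n - 6) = (n + 2)^2*(n^2 - 2*n - 3) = (n - 3)*(n + 2)^2*(n + 1)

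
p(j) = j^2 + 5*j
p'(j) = 2*j + 5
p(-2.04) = -6.04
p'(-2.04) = 0.92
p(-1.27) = -4.74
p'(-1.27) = 2.46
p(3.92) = 34.97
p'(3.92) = 12.84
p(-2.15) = -6.13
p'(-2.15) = 0.70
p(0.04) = 0.20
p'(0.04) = 5.08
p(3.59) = 30.84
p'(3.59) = 12.18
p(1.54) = 10.07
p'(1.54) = 8.08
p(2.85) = 22.37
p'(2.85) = 10.70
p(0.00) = 0.00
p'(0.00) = 5.00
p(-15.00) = 150.00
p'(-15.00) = -25.00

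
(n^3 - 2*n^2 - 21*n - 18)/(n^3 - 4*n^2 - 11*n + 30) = (n^2 - 5*n - 6)/(n^2 - 7*n + 10)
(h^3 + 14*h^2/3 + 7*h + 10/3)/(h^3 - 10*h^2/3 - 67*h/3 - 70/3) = (h + 1)/(h - 7)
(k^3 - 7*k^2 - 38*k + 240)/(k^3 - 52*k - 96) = (k - 5)/(k + 2)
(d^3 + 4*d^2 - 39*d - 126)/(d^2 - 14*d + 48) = (d^2 + 10*d + 21)/(d - 8)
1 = 1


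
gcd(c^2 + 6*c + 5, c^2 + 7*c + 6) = c + 1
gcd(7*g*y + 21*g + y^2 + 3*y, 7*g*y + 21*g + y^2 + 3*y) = 7*g*y + 21*g + y^2 + 3*y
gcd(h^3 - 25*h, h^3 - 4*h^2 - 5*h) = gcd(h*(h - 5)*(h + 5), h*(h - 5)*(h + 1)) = h^2 - 5*h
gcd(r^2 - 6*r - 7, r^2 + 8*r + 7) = r + 1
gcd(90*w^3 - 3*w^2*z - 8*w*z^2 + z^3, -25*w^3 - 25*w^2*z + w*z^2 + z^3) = -5*w + z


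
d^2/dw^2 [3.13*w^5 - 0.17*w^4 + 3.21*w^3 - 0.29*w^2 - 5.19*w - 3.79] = 62.6*w^3 - 2.04*w^2 + 19.26*w - 0.58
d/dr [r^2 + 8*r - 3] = 2*r + 8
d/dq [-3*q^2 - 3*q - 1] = -6*q - 3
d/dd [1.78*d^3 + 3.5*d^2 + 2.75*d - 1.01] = 5.34*d^2 + 7.0*d + 2.75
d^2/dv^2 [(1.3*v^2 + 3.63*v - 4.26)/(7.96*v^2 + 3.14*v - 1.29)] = (395.019776*v^3 - 1539.428976*v^2 - 415.211112*v - 137.756544)/(504.358336*v^6 + 596.866272*v^5 - 9.76214400000001*v^4 - 162.497512*v^3 + 1.582056*v^2 + 15.675822*v - 2.146689)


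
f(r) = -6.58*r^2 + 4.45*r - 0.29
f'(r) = 4.45 - 13.16*r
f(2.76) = -38.13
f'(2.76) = -31.87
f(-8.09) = -466.94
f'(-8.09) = 110.91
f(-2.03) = -36.44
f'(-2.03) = 31.16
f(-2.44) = -50.32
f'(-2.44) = 36.56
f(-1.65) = -25.55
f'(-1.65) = 26.16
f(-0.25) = -1.81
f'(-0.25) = 7.74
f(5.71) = -189.42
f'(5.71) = -70.69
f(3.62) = -70.41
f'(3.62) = -43.19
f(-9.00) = -573.32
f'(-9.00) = 122.89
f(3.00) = -46.16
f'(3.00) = -35.03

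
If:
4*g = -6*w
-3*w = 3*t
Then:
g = -3*w/2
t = -w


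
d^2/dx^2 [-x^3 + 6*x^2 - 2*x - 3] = 12 - 6*x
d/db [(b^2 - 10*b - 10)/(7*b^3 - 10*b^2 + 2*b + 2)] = 7*b*(-b^3 + 20*b^2 + 16*b - 28)/(49*b^6 - 140*b^5 + 128*b^4 - 12*b^3 - 36*b^2 + 8*b + 4)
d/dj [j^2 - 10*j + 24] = 2*j - 10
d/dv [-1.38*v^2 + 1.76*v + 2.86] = 1.76 - 2.76*v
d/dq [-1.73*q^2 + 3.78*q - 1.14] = 3.78 - 3.46*q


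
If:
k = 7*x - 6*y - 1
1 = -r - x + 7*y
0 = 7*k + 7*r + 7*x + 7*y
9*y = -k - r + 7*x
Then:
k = -7/9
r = 1/3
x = 2/9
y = 2/9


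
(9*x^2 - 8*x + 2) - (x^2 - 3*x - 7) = 8*x^2 - 5*x + 9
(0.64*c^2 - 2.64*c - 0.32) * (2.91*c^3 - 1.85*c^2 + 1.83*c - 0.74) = 1.8624*c^5 - 8.8664*c^4 + 5.124*c^3 - 4.7128*c^2 + 1.368*c + 0.2368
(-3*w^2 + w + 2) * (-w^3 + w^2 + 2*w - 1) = 3*w^5 - 4*w^4 - 7*w^3 + 7*w^2 + 3*w - 2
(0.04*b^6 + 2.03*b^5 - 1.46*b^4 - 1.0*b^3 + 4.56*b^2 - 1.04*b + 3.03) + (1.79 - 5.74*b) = 0.04*b^6 + 2.03*b^5 - 1.46*b^4 - 1.0*b^3 + 4.56*b^2 - 6.78*b + 4.82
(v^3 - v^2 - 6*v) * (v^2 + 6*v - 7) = v^5 + 5*v^4 - 19*v^3 - 29*v^2 + 42*v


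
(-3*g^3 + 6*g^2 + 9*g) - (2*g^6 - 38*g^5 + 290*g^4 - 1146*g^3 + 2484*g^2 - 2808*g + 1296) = -2*g^6 + 38*g^5 - 290*g^4 + 1143*g^3 - 2478*g^2 + 2817*g - 1296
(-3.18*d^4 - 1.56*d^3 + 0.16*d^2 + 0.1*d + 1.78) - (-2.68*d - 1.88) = -3.18*d^4 - 1.56*d^3 + 0.16*d^2 + 2.78*d + 3.66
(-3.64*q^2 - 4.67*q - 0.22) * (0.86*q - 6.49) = -3.1304*q^3 + 19.6074*q^2 + 30.1191*q + 1.4278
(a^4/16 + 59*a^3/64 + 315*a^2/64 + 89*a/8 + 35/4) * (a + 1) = a^5/16 + 63*a^4/64 + 187*a^3/32 + 1027*a^2/64 + 159*a/8 + 35/4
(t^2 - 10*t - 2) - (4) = t^2 - 10*t - 6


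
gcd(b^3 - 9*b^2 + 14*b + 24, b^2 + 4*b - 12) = 1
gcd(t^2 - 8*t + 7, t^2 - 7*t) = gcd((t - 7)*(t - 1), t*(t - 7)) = t - 7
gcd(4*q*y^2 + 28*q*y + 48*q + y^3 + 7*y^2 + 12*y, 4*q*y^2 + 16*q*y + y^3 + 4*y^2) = 4*q*y + 16*q + y^2 + 4*y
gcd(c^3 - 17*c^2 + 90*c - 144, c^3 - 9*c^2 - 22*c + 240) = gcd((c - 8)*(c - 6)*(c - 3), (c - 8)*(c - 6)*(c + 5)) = c^2 - 14*c + 48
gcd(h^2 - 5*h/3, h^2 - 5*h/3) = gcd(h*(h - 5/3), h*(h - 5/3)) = h^2 - 5*h/3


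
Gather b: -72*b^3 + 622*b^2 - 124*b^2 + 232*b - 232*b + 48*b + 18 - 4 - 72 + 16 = -72*b^3 + 498*b^2 + 48*b - 42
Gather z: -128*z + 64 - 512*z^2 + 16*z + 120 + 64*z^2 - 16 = -448*z^2 - 112*z + 168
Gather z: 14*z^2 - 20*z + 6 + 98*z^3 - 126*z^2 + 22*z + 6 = 98*z^3 - 112*z^2 + 2*z + 12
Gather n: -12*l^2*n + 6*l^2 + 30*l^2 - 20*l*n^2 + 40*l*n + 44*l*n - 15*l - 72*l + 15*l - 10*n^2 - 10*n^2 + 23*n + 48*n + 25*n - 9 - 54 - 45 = 36*l^2 - 72*l + n^2*(-20*l - 20) + n*(-12*l^2 + 84*l + 96) - 108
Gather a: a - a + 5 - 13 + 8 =0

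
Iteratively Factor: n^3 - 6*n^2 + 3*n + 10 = (n - 2)*(n^2 - 4*n - 5) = (n - 5)*(n - 2)*(n + 1)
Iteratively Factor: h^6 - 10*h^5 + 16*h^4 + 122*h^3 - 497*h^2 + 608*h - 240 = (h - 3)*(h^5 - 7*h^4 - 5*h^3 + 107*h^2 - 176*h + 80) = (h - 3)*(h - 1)*(h^4 - 6*h^3 - 11*h^2 + 96*h - 80) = (h - 3)*(h - 1)^2*(h^3 - 5*h^2 - 16*h + 80) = (h - 5)*(h - 3)*(h - 1)^2*(h^2 - 16) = (h - 5)*(h - 3)*(h - 1)^2*(h + 4)*(h - 4)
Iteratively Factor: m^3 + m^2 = (m)*(m^2 + m) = m*(m + 1)*(m)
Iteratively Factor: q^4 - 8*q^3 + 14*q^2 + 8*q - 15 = (q - 5)*(q^3 - 3*q^2 - q + 3) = (q - 5)*(q + 1)*(q^2 - 4*q + 3) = (q - 5)*(q - 1)*(q + 1)*(q - 3)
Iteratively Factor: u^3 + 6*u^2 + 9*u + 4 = (u + 1)*(u^2 + 5*u + 4) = (u + 1)*(u + 4)*(u + 1)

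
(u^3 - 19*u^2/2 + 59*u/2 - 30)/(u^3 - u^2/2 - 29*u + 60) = (u - 3)/(u + 6)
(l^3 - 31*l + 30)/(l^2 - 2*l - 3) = (-l^3 + 31*l - 30)/(-l^2 + 2*l + 3)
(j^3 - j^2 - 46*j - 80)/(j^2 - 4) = (j^2 - 3*j - 40)/(j - 2)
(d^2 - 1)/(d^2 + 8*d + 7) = (d - 1)/(d + 7)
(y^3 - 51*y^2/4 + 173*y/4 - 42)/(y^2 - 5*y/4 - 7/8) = 2*(y^2 - 11*y + 24)/(2*y + 1)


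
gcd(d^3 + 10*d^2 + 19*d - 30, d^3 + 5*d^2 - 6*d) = d^2 + 5*d - 6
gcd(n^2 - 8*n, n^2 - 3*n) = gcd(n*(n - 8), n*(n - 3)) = n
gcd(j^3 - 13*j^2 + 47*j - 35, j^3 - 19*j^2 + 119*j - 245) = j^2 - 12*j + 35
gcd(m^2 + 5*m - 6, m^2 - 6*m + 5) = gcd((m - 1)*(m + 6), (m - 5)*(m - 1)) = m - 1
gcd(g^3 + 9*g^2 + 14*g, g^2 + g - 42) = g + 7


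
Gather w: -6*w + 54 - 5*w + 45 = 99 - 11*w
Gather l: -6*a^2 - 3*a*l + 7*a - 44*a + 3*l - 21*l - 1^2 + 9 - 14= -6*a^2 - 37*a + l*(-3*a - 18) - 6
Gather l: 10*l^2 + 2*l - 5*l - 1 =10*l^2 - 3*l - 1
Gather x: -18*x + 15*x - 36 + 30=-3*x - 6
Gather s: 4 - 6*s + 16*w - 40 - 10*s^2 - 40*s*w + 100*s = -10*s^2 + s*(94 - 40*w) + 16*w - 36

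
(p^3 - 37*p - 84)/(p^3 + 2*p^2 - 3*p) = (p^2 - 3*p - 28)/(p*(p - 1))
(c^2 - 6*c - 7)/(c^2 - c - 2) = (c - 7)/(c - 2)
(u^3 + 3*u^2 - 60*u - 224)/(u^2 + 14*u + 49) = (u^2 - 4*u - 32)/(u + 7)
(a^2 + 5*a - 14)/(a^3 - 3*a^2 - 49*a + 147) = (a - 2)/(a^2 - 10*a + 21)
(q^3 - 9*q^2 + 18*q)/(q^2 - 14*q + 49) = q*(q^2 - 9*q + 18)/(q^2 - 14*q + 49)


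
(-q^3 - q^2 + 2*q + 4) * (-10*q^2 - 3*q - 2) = 10*q^5 + 13*q^4 - 15*q^3 - 44*q^2 - 16*q - 8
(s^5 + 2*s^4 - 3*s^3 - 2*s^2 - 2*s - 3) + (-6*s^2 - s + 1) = s^5 + 2*s^4 - 3*s^3 - 8*s^2 - 3*s - 2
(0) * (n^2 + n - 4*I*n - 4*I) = 0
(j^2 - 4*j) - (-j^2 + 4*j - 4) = 2*j^2 - 8*j + 4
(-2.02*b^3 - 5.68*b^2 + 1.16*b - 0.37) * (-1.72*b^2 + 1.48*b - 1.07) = 3.4744*b^5 + 6.78*b^4 - 8.2402*b^3 + 8.4308*b^2 - 1.7888*b + 0.3959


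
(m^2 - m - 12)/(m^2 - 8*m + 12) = (m^2 - m - 12)/(m^2 - 8*m + 12)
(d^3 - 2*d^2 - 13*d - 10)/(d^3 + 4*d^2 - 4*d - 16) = (d^2 - 4*d - 5)/(d^2 + 2*d - 8)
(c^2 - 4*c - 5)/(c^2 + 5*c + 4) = (c - 5)/(c + 4)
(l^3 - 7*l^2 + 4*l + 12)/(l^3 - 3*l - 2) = (l - 6)/(l + 1)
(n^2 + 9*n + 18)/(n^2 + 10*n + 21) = (n + 6)/(n + 7)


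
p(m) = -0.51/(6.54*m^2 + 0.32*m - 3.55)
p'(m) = -0.51*(-13.08*m - 0.32)/(6.54*m^2 + 0.32*m - 3.55)^2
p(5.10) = -0.00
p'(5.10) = 0.00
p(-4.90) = -0.00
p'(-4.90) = -0.00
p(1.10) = -0.11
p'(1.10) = 0.34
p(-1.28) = -0.08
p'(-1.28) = -0.18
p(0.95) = -0.19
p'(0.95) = 0.92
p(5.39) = -0.00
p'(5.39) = 0.00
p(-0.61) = 0.39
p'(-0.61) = -2.27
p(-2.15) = -0.02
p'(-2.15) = -0.02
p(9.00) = -0.00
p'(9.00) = 0.00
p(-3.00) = -0.01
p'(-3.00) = -0.01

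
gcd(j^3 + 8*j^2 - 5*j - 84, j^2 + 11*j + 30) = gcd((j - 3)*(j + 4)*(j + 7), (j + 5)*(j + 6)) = 1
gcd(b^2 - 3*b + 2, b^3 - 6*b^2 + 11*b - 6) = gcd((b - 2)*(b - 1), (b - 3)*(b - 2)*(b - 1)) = b^2 - 3*b + 2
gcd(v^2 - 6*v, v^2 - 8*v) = v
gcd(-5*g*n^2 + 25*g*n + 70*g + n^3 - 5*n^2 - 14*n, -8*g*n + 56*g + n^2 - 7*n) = n - 7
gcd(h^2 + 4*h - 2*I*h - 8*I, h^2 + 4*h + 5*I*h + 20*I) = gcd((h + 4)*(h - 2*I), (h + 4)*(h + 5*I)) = h + 4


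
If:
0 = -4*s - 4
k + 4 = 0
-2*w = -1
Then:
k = -4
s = -1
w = 1/2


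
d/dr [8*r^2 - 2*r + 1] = 16*r - 2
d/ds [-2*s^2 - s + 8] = -4*s - 1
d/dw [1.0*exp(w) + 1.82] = 1.0*exp(w)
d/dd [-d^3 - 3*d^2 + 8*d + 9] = -3*d^2 - 6*d + 8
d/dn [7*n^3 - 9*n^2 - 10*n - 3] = 21*n^2 - 18*n - 10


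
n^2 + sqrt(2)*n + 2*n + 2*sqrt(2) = (n + 2)*(n + sqrt(2))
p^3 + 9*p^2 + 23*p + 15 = (p + 1)*(p + 3)*(p + 5)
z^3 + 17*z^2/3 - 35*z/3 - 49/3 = (z - 7/3)*(z + 1)*(z + 7)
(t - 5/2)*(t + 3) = t^2 + t/2 - 15/2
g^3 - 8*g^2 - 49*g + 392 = (g - 8)*(g - 7)*(g + 7)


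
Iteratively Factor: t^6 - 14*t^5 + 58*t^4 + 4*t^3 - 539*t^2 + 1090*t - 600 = (t - 5)*(t^5 - 9*t^4 + 13*t^3 + 69*t^2 - 194*t + 120) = (t - 5)*(t - 4)*(t^4 - 5*t^3 - 7*t^2 + 41*t - 30) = (t - 5)*(t - 4)*(t + 3)*(t^3 - 8*t^2 + 17*t - 10) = (t - 5)*(t - 4)*(t - 2)*(t + 3)*(t^2 - 6*t + 5) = (t - 5)*(t - 4)*(t - 2)*(t - 1)*(t + 3)*(t - 5)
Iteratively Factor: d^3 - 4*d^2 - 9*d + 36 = (d + 3)*(d^2 - 7*d + 12) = (d - 3)*(d + 3)*(d - 4)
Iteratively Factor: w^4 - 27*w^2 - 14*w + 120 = (w + 4)*(w^3 - 4*w^2 - 11*w + 30) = (w - 2)*(w + 4)*(w^2 - 2*w - 15) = (w - 2)*(w + 3)*(w + 4)*(w - 5)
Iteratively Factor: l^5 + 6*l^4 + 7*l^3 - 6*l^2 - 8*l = (l + 1)*(l^4 + 5*l^3 + 2*l^2 - 8*l) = (l - 1)*(l + 1)*(l^3 + 6*l^2 + 8*l) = (l - 1)*(l + 1)*(l + 4)*(l^2 + 2*l) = (l - 1)*(l + 1)*(l + 2)*(l + 4)*(l)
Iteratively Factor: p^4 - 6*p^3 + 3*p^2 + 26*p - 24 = (p - 4)*(p^3 - 2*p^2 - 5*p + 6) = (p - 4)*(p - 3)*(p^2 + p - 2) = (p - 4)*(p - 3)*(p - 1)*(p + 2)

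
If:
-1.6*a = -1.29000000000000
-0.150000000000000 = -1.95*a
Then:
No Solution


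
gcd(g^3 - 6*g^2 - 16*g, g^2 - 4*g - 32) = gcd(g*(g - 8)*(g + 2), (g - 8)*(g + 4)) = g - 8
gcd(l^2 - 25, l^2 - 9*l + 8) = 1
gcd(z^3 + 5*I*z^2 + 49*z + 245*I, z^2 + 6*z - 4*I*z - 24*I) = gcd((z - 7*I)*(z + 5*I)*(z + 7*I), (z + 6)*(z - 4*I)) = 1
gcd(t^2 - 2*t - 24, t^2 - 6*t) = t - 6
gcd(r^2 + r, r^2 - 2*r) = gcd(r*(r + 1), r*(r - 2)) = r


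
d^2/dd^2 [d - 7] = 0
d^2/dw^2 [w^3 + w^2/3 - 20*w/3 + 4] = 6*w + 2/3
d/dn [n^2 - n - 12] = 2*n - 1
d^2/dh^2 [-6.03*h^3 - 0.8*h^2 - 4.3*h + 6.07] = -36.18*h - 1.6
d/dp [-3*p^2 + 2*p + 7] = 2 - 6*p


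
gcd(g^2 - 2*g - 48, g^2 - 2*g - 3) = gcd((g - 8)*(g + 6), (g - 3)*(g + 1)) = 1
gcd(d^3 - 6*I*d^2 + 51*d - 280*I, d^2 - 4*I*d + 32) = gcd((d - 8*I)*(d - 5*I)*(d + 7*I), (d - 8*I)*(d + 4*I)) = d - 8*I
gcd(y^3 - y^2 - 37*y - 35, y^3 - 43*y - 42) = y^2 - 6*y - 7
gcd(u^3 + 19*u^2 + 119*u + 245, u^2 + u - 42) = u + 7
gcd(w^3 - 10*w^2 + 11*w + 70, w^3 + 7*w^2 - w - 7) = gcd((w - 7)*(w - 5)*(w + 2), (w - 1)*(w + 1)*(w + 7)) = 1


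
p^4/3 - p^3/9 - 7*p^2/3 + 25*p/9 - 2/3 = (p/3 + 1)*(p - 2)*(p - 1)*(p - 1/3)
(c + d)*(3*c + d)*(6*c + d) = 18*c^3 + 27*c^2*d + 10*c*d^2 + d^3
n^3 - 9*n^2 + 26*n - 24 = (n - 4)*(n - 3)*(n - 2)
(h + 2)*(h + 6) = h^2 + 8*h + 12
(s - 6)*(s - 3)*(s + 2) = s^3 - 7*s^2 + 36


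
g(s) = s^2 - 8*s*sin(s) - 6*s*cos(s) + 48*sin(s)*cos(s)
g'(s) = 6*s*sin(s) - 8*s*cos(s) + 2*s - 48*sin(s)^2 - 8*sin(s) + 48*cos(s)^2 - 6*cos(s)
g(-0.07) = -2.96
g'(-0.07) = 42.55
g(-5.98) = 97.96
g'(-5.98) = 54.31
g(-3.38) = -12.91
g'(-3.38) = 8.76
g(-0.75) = -24.17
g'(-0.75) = 10.42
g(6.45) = 2.73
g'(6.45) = 6.55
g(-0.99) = -24.40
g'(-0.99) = -8.37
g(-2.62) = 3.53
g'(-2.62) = 17.77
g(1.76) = -17.61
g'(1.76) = -34.79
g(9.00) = 82.50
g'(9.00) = 139.72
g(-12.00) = 278.00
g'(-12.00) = 29.38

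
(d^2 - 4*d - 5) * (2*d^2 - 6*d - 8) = 2*d^4 - 14*d^3 + 6*d^2 + 62*d + 40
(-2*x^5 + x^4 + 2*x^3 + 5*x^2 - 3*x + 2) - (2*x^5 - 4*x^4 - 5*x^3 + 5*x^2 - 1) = -4*x^5 + 5*x^4 + 7*x^3 - 3*x + 3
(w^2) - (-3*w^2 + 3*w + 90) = 4*w^2 - 3*w - 90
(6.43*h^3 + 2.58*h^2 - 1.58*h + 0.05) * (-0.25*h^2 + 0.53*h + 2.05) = -1.6075*h^5 + 2.7629*h^4 + 14.9439*h^3 + 4.4391*h^2 - 3.2125*h + 0.1025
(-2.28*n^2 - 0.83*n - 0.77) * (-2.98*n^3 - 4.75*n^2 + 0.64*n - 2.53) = 6.7944*n^5 + 13.3034*n^4 + 4.7779*n^3 + 8.8947*n^2 + 1.6071*n + 1.9481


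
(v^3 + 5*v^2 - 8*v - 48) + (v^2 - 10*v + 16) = v^3 + 6*v^2 - 18*v - 32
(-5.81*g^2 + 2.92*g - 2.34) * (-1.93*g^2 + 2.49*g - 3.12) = 11.2133*g^4 - 20.1025*g^3 + 29.9142*g^2 - 14.937*g + 7.3008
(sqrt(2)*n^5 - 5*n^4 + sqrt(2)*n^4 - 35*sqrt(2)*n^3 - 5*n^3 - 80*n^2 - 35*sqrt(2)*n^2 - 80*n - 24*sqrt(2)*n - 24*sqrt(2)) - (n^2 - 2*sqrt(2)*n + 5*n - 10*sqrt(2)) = sqrt(2)*n^5 - 5*n^4 + sqrt(2)*n^4 - 35*sqrt(2)*n^3 - 5*n^3 - 81*n^2 - 35*sqrt(2)*n^2 - 85*n - 22*sqrt(2)*n - 14*sqrt(2)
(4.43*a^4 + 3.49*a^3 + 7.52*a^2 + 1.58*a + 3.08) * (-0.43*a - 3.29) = -1.9049*a^5 - 16.0754*a^4 - 14.7157*a^3 - 25.4202*a^2 - 6.5226*a - 10.1332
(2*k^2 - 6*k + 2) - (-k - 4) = 2*k^2 - 5*k + 6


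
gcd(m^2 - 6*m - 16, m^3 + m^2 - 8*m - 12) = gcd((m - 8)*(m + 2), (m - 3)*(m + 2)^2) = m + 2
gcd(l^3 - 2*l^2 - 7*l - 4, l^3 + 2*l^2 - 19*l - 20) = l^2 - 3*l - 4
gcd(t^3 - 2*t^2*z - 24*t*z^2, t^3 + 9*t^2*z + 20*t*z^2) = t^2 + 4*t*z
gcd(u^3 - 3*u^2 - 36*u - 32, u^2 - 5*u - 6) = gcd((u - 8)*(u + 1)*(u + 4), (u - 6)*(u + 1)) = u + 1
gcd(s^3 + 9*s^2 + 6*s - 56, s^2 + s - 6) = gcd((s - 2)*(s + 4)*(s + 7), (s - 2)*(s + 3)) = s - 2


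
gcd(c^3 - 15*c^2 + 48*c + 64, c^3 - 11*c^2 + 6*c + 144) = c - 8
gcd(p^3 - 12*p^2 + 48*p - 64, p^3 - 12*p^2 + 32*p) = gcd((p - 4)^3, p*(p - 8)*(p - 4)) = p - 4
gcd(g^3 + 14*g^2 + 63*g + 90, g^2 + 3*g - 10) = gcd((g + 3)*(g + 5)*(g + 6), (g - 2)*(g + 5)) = g + 5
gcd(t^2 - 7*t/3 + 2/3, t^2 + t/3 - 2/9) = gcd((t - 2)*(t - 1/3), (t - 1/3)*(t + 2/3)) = t - 1/3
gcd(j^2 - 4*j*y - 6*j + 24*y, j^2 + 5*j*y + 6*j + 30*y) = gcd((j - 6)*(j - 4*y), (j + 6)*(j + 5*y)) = 1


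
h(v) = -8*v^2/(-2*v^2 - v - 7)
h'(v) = -8*v^2*(4*v + 1)/(-2*v^2 - v - 7)^2 - 16*v/(-2*v^2 - v - 7)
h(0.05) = 0.00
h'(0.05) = 0.11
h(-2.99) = 3.27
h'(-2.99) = -0.55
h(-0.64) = 0.46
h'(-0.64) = -1.33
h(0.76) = 0.52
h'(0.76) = 1.13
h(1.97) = 1.86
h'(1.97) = 0.90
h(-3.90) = 3.63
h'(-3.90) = -0.28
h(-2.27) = 2.74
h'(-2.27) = -0.94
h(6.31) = 3.43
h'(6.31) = 0.12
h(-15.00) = 4.07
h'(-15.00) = 0.00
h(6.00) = 3.39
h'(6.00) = 0.13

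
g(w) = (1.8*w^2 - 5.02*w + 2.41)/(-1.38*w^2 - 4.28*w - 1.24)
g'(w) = (2.76*w + 4.28)*(1.8*w^2 - 5.02*w + 2.41)/(-1.38*w^2 - 4.28*w - 1.24)^2 + (3.6*w - 5.02)/(-1.38*w^2 - 4.28*w - 1.24)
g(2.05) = 0.02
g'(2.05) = -0.16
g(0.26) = -0.50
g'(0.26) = 2.69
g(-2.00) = 10.92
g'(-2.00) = -14.31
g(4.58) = -0.34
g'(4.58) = -0.11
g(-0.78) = 5.90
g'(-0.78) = 3.74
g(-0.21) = -8.81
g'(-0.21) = 95.48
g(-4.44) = -6.37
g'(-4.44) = -3.16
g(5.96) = -0.48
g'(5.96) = -0.09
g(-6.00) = -3.86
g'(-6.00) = -0.82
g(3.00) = -0.13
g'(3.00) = -0.15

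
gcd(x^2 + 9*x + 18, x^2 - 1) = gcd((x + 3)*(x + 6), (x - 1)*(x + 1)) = 1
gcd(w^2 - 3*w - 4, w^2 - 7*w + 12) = w - 4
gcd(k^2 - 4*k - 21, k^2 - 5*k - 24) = k + 3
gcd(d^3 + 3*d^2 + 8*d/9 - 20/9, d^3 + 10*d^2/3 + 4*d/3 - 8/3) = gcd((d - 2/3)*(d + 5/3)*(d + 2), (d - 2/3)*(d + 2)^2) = d^2 + 4*d/3 - 4/3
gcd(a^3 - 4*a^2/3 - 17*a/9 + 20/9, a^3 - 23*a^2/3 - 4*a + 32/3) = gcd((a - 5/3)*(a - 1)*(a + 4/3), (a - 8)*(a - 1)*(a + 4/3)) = a^2 + a/3 - 4/3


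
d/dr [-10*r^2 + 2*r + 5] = 2 - 20*r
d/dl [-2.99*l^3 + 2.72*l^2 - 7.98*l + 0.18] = -8.97*l^2 + 5.44*l - 7.98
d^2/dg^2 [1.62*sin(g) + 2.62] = -1.62*sin(g)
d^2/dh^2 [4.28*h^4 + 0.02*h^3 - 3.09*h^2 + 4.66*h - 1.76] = 51.36*h^2 + 0.12*h - 6.18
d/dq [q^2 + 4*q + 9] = 2*q + 4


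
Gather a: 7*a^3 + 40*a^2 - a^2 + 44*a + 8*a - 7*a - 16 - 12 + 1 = 7*a^3 + 39*a^2 + 45*a - 27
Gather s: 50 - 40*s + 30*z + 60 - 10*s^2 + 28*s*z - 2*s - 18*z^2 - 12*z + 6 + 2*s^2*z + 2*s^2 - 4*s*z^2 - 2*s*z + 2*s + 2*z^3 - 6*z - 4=s^2*(2*z - 8) + s*(-4*z^2 + 26*z - 40) + 2*z^3 - 18*z^2 + 12*z + 112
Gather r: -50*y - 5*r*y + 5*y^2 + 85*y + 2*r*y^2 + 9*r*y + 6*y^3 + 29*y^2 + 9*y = r*(2*y^2 + 4*y) + 6*y^3 + 34*y^2 + 44*y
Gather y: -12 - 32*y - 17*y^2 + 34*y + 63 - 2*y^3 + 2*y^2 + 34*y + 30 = -2*y^3 - 15*y^2 + 36*y + 81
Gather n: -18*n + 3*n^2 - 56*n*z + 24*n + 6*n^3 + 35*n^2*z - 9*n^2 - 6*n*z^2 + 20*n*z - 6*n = 6*n^3 + n^2*(35*z - 6) + n*(-6*z^2 - 36*z)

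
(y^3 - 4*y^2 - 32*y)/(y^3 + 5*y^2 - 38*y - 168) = y*(y - 8)/(y^2 + y - 42)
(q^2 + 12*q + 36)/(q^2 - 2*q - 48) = (q + 6)/(q - 8)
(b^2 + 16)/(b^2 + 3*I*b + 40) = (b^2 + 16)/(b^2 + 3*I*b + 40)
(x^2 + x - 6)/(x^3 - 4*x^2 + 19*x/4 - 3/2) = 4*(x + 3)/(4*x^2 - 8*x + 3)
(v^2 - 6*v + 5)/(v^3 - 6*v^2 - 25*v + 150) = (v - 1)/(v^2 - v - 30)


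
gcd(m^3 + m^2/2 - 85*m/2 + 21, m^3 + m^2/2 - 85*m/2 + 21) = m^3 + m^2/2 - 85*m/2 + 21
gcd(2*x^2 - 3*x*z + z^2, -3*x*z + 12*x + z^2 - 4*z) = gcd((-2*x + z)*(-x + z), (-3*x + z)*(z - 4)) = 1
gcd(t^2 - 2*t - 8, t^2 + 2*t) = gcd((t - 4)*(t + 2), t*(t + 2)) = t + 2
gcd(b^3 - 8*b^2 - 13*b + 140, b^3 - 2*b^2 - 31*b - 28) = b^2 - 3*b - 28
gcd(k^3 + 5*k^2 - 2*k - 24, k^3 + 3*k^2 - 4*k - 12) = k^2 + k - 6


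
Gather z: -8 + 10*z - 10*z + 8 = 0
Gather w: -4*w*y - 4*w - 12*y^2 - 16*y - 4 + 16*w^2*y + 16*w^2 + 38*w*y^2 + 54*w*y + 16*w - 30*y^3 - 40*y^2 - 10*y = w^2*(16*y + 16) + w*(38*y^2 + 50*y + 12) - 30*y^3 - 52*y^2 - 26*y - 4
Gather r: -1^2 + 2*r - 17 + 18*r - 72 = 20*r - 90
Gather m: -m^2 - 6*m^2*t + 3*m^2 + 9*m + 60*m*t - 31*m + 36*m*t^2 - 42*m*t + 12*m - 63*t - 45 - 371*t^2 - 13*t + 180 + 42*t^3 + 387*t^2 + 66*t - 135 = m^2*(2 - 6*t) + m*(36*t^2 + 18*t - 10) + 42*t^3 + 16*t^2 - 10*t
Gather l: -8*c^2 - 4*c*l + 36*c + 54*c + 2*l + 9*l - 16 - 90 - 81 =-8*c^2 + 90*c + l*(11 - 4*c) - 187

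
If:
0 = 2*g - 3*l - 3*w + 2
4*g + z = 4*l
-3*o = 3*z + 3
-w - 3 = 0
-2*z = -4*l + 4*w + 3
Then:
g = 17/16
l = 35/8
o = -57/4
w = -3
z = 53/4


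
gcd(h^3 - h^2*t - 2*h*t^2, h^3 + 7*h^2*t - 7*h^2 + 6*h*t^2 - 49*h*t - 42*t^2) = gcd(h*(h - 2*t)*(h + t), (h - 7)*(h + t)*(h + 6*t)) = h + t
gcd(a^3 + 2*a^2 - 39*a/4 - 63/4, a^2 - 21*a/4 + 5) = 1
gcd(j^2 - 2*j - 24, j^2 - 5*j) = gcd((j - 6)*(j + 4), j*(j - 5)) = 1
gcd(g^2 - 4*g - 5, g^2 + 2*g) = 1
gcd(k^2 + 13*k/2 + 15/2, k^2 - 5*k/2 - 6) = k + 3/2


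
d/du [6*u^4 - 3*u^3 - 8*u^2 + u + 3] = 24*u^3 - 9*u^2 - 16*u + 1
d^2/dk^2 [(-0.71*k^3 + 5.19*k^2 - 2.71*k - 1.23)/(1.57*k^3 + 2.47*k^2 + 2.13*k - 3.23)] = (-3.5527136788005e-15*k^7 + 31.09228*k^6 - 25.833408*k^5 - 246.777624*k^4 + 204.82568*k^3 + 43.130136*k^2 - 250.419696*k + 40.217544)/(3.869893*k^9 + 18.264909*k^8 + 44.48595*k^7 + 40.743904*k^6 - 14.800152*k^5 - 90.30795*k^4 - 43.157562*k^3 + 33.345228*k^2 + 66.666231*k - 33.698267)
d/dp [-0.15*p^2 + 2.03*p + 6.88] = 2.03 - 0.3*p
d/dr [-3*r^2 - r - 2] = -6*r - 1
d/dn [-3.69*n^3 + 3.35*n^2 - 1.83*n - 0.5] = -11.07*n^2 + 6.7*n - 1.83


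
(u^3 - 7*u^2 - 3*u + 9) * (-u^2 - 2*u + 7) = -u^5 + 5*u^4 + 24*u^3 - 52*u^2 - 39*u + 63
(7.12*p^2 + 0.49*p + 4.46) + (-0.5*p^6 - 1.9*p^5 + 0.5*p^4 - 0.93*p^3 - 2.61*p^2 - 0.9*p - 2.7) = -0.5*p^6 - 1.9*p^5 + 0.5*p^4 - 0.93*p^3 + 4.51*p^2 - 0.41*p + 1.76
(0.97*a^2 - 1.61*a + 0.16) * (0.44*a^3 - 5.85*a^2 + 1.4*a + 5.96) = 0.4268*a^5 - 6.3829*a^4 + 10.8469*a^3 + 2.5912*a^2 - 9.3716*a + 0.9536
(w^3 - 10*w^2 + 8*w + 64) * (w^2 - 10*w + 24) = w^5 - 20*w^4 + 132*w^3 - 256*w^2 - 448*w + 1536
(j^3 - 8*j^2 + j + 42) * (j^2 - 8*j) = j^5 - 16*j^4 + 65*j^3 + 34*j^2 - 336*j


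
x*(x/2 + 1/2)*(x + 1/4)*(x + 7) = x^4/2 + 33*x^3/8 + 9*x^2/2 + 7*x/8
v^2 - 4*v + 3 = (v - 3)*(v - 1)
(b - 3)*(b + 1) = b^2 - 2*b - 3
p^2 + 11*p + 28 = (p + 4)*(p + 7)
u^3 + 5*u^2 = u^2*(u + 5)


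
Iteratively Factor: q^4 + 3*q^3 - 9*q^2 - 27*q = (q)*(q^3 + 3*q^2 - 9*q - 27) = q*(q + 3)*(q^2 - 9) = q*(q + 3)^2*(q - 3)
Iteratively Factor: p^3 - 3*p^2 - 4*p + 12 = (p - 3)*(p^2 - 4) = (p - 3)*(p + 2)*(p - 2)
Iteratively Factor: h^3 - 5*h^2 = (h - 5)*(h^2) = h*(h - 5)*(h)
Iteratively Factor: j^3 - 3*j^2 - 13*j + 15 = (j - 1)*(j^2 - 2*j - 15) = (j - 5)*(j - 1)*(j + 3)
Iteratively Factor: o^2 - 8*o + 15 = (o - 5)*(o - 3)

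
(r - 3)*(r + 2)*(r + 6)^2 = r^4 + 11*r^3 + 18*r^2 - 108*r - 216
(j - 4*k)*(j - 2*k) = j^2 - 6*j*k + 8*k^2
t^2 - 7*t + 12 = (t - 4)*(t - 3)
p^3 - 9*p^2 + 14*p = p*(p - 7)*(p - 2)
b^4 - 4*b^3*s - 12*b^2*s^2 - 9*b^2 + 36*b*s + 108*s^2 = (b - 3)*(b + 3)*(b - 6*s)*(b + 2*s)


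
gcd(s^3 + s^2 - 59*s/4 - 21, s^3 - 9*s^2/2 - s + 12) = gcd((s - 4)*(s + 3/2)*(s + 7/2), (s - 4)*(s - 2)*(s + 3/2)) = s^2 - 5*s/2 - 6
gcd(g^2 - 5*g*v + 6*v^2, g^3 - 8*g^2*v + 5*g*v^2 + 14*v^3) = -g + 2*v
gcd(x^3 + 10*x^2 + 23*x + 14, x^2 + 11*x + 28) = x + 7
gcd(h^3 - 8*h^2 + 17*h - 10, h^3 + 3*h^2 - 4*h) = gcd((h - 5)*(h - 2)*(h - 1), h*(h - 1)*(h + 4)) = h - 1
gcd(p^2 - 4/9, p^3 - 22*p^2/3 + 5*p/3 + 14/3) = p + 2/3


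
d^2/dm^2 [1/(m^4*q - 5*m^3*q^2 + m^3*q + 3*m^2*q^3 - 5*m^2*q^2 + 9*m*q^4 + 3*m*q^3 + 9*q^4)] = 2*((-6*m^2 + 15*m*q - 3*m - 3*q^2 + 5*q)*(m^4 - 5*m^3*q + m^3 + 3*m^2*q^2 - 5*m^2*q + 9*m*q^3 + 3*m*q^2 + 9*q^3) + (4*m^3 - 15*m^2*q + 3*m^2 + 6*m*q^2 - 10*m*q + 9*q^3 + 3*q^2)^2)/(q*(m^4 - 5*m^3*q + m^3 + 3*m^2*q^2 - 5*m^2*q + 9*m*q^3 + 3*m*q^2 + 9*q^3)^3)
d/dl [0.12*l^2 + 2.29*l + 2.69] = 0.24*l + 2.29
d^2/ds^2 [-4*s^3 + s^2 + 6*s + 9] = 2 - 24*s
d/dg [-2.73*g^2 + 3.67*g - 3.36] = 3.67 - 5.46*g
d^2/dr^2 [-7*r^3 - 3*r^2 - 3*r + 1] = -42*r - 6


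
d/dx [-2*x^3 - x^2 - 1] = 2*x*(-3*x - 1)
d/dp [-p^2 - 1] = -2*p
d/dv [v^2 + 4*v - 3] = 2*v + 4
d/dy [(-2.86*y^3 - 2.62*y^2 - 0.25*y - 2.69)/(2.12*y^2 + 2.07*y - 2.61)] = (-6.0632*y^4 - 11.8404*y^3 + 17.5004*y^2 + 25.082*y + 6.2208)/(4.4944*y^4 + 8.7768*y^3 - 6.7815*y^2 - 10.8054*y + 6.8121)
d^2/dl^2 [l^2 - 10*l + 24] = 2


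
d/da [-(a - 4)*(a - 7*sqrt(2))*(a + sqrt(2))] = -3*a^2 + 8*a + 12*sqrt(2)*a - 24*sqrt(2) + 14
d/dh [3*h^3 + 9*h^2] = 9*h*(h + 2)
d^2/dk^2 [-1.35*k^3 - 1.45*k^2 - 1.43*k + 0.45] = -8.1*k - 2.9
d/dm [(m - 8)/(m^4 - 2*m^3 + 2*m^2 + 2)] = (m^4 - 2*m^3 + 2*m^2 - 2*m*(m - 8)*(2*m^2 - 3*m + 2) + 2)/(m^4 - 2*m^3 + 2*m^2 + 2)^2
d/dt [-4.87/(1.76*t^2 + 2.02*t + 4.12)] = (17.1424*t + 9.8374)/(1.76*t^2 + 2.02*t + 4.12)^2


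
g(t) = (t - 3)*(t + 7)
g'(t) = 2*t + 4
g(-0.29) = -22.08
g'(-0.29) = 3.42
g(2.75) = -2.44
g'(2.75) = 9.50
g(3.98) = 10.76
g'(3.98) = 11.96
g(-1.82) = -24.97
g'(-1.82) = 0.36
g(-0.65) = -23.18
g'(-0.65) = 2.70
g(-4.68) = -17.82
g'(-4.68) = -5.36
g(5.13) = 25.84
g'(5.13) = 14.26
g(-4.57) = -18.40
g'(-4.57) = -5.14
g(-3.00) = -24.00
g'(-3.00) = -2.00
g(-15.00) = 144.00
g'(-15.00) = -26.00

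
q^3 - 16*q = q*(q - 4)*(q + 4)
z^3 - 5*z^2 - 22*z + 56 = (z - 7)*(z - 2)*(z + 4)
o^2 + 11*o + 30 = (o + 5)*(o + 6)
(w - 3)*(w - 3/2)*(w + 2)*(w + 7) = w^4 + 9*w^3/2 - 22*w^2 - 45*w/2 + 63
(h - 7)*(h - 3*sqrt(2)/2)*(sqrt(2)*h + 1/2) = sqrt(2)*h^3 - 7*sqrt(2)*h^2 - 5*h^2/2 - 3*sqrt(2)*h/4 + 35*h/2 + 21*sqrt(2)/4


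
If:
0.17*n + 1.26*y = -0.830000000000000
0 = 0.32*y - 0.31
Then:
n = -12.06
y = 0.97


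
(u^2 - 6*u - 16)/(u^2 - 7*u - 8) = (u + 2)/(u + 1)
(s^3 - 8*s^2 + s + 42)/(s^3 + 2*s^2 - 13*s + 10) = (s^3 - 8*s^2 + s + 42)/(s^3 + 2*s^2 - 13*s + 10)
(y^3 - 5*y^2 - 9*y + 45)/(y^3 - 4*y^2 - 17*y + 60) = (y + 3)/(y + 4)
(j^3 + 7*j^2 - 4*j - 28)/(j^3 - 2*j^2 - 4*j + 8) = (j + 7)/(j - 2)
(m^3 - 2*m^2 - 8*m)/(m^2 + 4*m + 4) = m*(m - 4)/(m + 2)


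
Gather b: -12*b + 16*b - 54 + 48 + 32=4*b + 26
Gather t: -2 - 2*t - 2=-2*t - 4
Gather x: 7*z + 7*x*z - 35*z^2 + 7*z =7*x*z - 35*z^2 + 14*z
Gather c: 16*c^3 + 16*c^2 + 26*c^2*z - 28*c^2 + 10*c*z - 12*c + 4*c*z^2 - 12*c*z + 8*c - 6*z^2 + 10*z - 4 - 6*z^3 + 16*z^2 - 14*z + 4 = 16*c^3 + c^2*(26*z - 12) + c*(4*z^2 - 2*z - 4) - 6*z^3 + 10*z^2 - 4*z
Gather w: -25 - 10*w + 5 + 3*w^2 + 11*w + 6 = 3*w^2 + w - 14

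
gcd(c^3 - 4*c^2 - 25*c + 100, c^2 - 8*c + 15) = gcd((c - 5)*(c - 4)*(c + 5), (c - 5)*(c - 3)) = c - 5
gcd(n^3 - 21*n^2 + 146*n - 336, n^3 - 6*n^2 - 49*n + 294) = n^2 - 13*n + 42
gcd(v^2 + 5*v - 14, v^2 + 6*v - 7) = v + 7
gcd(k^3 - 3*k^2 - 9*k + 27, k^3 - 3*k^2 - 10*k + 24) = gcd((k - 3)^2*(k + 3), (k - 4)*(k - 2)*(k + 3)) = k + 3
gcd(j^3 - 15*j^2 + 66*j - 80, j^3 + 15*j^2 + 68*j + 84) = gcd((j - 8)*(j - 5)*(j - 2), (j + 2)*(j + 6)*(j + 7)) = 1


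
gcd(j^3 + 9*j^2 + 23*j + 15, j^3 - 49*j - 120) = j^2 + 8*j + 15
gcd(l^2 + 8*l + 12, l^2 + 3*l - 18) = l + 6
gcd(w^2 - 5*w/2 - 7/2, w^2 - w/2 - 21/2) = w - 7/2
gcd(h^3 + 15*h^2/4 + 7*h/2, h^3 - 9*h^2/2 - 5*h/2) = h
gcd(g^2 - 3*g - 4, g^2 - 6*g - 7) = g + 1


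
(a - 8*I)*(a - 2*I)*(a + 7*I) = a^3 - 3*I*a^2 + 54*a - 112*I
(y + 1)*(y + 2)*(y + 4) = y^3 + 7*y^2 + 14*y + 8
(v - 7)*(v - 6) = v^2 - 13*v + 42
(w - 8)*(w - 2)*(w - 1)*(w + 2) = w^4 - 9*w^3 + 4*w^2 + 36*w - 32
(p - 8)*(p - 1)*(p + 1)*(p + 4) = p^4 - 4*p^3 - 33*p^2 + 4*p + 32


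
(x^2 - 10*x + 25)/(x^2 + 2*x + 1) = (x^2 - 10*x + 25)/(x^2 + 2*x + 1)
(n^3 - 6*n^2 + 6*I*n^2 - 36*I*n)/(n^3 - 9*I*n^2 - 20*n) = (n^2 + 6*n*(-1 + I) - 36*I)/(n^2 - 9*I*n - 20)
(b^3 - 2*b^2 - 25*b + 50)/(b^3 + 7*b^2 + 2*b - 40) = (b - 5)/(b + 4)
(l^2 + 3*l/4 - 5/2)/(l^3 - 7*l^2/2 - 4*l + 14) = (4*l - 5)/(2*(2*l^2 - 11*l + 14))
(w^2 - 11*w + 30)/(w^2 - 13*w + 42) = (w - 5)/(w - 7)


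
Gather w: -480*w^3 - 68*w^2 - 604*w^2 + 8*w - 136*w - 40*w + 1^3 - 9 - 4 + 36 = -480*w^3 - 672*w^2 - 168*w + 24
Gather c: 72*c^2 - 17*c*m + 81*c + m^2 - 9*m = 72*c^2 + c*(81 - 17*m) + m^2 - 9*m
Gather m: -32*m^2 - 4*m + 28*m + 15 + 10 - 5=-32*m^2 + 24*m + 20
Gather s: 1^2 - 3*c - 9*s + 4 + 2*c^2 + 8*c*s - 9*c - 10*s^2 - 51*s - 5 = 2*c^2 - 12*c - 10*s^2 + s*(8*c - 60)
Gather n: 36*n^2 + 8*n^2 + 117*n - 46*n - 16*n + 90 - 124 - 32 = 44*n^2 + 55*n - 66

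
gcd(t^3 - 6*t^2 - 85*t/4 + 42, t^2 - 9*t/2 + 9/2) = t - 3/2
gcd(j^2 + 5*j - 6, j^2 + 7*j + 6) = j + 6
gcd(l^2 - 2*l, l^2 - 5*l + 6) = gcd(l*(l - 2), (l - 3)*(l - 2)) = l - 2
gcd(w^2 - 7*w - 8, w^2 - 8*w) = w - 8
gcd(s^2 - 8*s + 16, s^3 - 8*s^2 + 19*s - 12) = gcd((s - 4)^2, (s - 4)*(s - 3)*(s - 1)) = s - 4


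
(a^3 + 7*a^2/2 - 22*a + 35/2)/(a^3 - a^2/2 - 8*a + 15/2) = (a + 7)/(a + 3)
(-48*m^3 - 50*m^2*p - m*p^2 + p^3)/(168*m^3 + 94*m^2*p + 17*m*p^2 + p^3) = (-8*m^2 - 7*m*p + p^2)/(28*m^2 + 11*m*p + p^2)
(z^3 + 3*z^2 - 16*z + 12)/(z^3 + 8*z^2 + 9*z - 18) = (z - 2)/(z + 3)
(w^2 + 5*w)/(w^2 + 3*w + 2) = w*(w + 5)/(w^2 + 3*w + 2)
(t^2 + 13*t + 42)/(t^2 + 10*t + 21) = (t + 6)/(t + 3)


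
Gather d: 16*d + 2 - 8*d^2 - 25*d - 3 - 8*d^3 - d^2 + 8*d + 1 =-8*d^3 - 9*d^2 - d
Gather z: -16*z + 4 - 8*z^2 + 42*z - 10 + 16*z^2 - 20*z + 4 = 8*z^2 + 6*z - 2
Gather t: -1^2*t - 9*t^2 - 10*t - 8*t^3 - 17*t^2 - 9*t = -8*t^3 - 26*t^2 - 20*t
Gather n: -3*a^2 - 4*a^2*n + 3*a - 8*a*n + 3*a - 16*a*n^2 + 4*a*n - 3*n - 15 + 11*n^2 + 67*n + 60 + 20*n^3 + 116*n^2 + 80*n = -3*a^2 + 6*a + 20*n^3 + n^2*(127 - 16*a) + n*(-4*a^2 - 4*a + 144) + 45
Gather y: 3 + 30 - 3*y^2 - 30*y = -3*y^2 - 30*y + 33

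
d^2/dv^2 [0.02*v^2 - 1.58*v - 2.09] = 0.0400000000000000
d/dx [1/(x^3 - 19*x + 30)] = (19 - 3*x^2)/(x^3 - 19*x + 30)^2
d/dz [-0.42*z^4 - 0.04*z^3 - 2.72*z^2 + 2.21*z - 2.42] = -1.68*z^3 - 0.12*z^2 - 5.44*z + 2.21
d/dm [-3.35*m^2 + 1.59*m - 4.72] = 1.59 - 6.7*m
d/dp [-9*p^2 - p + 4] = -18*p - 1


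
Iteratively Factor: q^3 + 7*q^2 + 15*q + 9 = (q + 3)*(q^2 + 4*q + 3) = (q + 1)*(q + 3)*(q + 3)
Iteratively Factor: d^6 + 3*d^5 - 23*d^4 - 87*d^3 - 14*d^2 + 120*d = (d + 3)*(d^5 - 23*d^3 - 18*d^2 + 40*d) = d*(d + 3)*(d^4 - 23*d^2 - 18*d + 40) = d*(d + 2)*(d + 3)*(d^3 - 2*d^2 - 19*d + 20) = d*(d - 5)*(d + 2)*(d + 3)*(d^2 + 3*d - 4) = d*(d - 5)*(d + 2)*(d + 3)*(d + 4)*(d - 1)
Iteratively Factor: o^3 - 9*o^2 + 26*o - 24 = (o - 3)*(o^2 - 6*o + 8) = (o - 3)*(o - 2)*(o - 4)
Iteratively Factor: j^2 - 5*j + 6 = (j - 3)*(j - 2)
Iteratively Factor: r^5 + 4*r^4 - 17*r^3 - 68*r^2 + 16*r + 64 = (r + 1)*(r^4 + 3*r^3 - 20*r^2 - 48*r + 64) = (r + 1)*(r + 4)*(r^3 - r^2 - 16*r + 16) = (r + 1)*(r + 4)^2*(r^2 - 5*r + 4) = (r - 4)*(r + 1)*(r + 4)^2*(r - 1)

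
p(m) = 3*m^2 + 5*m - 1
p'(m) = 6*m + 5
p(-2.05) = 1.36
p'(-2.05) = -7.30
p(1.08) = 7.90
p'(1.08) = 11.48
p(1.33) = 10.96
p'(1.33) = 12.98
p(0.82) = 5.12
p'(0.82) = 9.92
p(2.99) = 40.77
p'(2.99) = 22.94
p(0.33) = 0.98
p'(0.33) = 6.98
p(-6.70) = 100.17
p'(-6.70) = -35.20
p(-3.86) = 24.40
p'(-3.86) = -18.16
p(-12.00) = 371.00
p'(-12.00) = -67.00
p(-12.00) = 371.00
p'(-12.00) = -67.00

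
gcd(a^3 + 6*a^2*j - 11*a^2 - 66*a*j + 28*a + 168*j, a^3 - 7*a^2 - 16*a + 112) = a^2 - 11*a + 28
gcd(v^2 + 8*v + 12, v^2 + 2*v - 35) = 1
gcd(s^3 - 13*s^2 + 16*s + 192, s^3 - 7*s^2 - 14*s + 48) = s^2 - 5*s - 24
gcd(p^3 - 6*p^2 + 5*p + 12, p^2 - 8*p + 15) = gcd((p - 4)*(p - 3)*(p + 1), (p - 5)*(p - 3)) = p - 3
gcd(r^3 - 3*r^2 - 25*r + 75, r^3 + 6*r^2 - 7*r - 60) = r^2 + 2*r - 15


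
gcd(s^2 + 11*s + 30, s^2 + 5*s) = s + 5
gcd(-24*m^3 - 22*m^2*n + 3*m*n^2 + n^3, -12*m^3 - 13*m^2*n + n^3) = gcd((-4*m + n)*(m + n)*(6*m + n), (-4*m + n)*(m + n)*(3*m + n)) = 4*m^2 + 3*m*n - n^2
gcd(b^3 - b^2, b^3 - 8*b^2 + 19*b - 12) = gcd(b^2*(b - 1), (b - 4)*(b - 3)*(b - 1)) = b - 1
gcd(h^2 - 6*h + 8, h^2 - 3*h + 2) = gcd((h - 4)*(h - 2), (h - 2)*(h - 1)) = h - 2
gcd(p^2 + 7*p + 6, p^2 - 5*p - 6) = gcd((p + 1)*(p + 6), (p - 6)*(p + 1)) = p + 1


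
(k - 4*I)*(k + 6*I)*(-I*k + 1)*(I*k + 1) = k^4 + 2*I*k^3 + 25*k^2 + 2*I*k + 24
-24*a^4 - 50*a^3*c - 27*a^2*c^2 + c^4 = (-6*a + c)*(a + c)^2*(4*a + c)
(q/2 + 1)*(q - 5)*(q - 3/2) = q^3/2 - 9*q^2/4 - 11*q/4 + 15/2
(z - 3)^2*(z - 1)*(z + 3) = z^4 - 4*z^3 - 6*z^2 + 36*z - 27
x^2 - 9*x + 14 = (x - 7)*(x - 2)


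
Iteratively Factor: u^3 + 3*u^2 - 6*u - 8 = (u + 4)*(u^2 - u - 2) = (u + 1)*(u + 4)*(u - 2)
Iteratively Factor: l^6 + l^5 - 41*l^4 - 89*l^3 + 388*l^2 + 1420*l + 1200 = (l - 5)*(l^5 + 6*l^4 - 11*l^3 - 144*l^2 - 332*l - 240) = (l - 5)*(l + 3)*(l^4 + 3*l^3 - 20*l^2 - 84*l - 80) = (l - 5)*(l + 2)*(l + 3)*(l^3 + l^2 - 22*l - 40) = (l - 5)*(l + 2)*(l + 3)*(l + 4)*(l^2 - 3*l - 10) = (l - 5)*(l + 2)^2*(l + 3)*(l + 4)*(l - 5)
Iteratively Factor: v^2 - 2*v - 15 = (v + 3)*(v - 5)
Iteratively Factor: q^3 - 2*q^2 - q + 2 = (q - 1)*(q^2 - q - 2) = (q - 2)*(q - 1)*(q + 1)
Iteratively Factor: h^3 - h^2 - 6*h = (h + 2)*(h^2 - 3*h) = h*(h + 2)*(h - 3)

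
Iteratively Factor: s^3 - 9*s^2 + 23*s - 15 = (s - 3)*(s^2 - 6*s + 5) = (s - 5)*(s - 3)*(s - 1)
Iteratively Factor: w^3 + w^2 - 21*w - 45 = (w - 5)*(w^2 + 6*w + 9) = (w - 5)*(w + 3)*(w + 3)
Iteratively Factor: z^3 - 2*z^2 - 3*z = (z - 3)*(z^2 + z) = (z - 3)*(z + 1)*(z)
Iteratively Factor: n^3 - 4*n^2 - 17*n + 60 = (n + 4)*(n^2 - 8*n + 15) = (n - 5)*(n + 4)*(n - 3)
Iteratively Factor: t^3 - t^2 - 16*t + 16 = (t - 1)*(t^2 - 16) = (t - 4)*(t - 1)*(t + 4)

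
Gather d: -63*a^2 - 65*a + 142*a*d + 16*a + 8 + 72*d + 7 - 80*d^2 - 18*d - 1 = -63*a^2 - 49*a - 80*d^2 + d*(142*a + 54) + 14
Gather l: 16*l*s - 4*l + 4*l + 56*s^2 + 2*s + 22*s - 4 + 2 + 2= 16*l*s + 56*s^2 + 24*s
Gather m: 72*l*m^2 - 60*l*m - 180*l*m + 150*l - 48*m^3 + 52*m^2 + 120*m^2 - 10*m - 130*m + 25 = 150*l - 48*m^3 + m^2*(72*l + 172) + m*(-240*l - 140) + 25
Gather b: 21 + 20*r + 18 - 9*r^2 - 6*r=-9*r^2 + 14*r + 39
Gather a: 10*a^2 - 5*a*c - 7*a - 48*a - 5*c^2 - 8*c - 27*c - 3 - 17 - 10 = 10*a^2 + a*(-5*c - 55) - 5*c^2 - 35*c - 30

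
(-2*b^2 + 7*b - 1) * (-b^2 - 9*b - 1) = 2*b^4 + 11*b^3 - 60*b^2 + 2*b + 1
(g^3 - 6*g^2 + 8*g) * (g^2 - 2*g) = g^5 - 8*g^4 + 20*g^3 - 16*g^2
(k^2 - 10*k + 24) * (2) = 2*k^2 - 20*k + 48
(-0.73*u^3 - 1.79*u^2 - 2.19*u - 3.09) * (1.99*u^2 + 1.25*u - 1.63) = -1.4527*u^5 - 4.4746*u^4 - 5.4057*u^3 - 5.9689*u^2 - 0.2928*u + 5.0367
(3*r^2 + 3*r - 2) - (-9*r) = 3*r^2 + 12*r - 2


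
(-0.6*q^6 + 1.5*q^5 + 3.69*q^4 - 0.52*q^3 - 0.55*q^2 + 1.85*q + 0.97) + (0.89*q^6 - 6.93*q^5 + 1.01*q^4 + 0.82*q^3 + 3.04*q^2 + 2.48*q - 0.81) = 0.29*q^6 - 5.43*q^5 + 4.7*q^4 + 0.3*q^3 + 2.49*q^2 + 4.33*q + 0.16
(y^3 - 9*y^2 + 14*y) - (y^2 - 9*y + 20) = y^3 - 10*y^2 + 23*y - 20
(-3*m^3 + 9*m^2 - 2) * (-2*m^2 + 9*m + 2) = 6*m^5 - 45*m^4 + 75*m^3 + 22*m^2 - 18*m - 4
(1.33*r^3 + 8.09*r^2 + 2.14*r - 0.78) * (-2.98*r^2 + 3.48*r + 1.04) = -3.9634*r^5 - 19.4798*r^4 + 23.1592*r^3 + 18.1852*r^2 - 0.4888*r - 0.8112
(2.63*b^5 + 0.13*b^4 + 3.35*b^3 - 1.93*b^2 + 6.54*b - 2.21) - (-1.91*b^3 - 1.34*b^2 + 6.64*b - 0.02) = 2.63*b^5 + 0.13*b^4 + 5.26*b^3 - 0.59*b^2 - 0.0999999999999996*b - 2.19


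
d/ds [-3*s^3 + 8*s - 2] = 8 - 9*s^2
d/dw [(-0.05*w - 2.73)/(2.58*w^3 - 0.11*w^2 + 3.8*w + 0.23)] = (0.258*w^3 + 21.1247*w^2 - 0.6006*w + 10.3625)/(6.6564*w^6 - 0.5676*w^5 + 19.6201*w^4 + 0.3508*w^3 + 14.3894*w^2 + 1.748*w + 0.0529)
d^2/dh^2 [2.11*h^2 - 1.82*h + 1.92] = 4.22000000000000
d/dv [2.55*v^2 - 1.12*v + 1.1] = 5.1*v - 1.12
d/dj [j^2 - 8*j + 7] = 2*j - 8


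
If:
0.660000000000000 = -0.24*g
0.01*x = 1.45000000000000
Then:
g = -2.75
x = 145.00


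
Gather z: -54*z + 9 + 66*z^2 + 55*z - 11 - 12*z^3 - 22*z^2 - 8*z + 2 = -12*z^3 + 44*z^2 - 7*z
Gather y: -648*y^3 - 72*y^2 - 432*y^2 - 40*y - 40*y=-648*y^3 - 504*y^2 - 80*y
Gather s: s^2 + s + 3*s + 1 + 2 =s^2 + 4*s + 3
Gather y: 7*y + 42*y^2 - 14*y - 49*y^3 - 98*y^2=-49*y^3 - 56*y^2 - 7*y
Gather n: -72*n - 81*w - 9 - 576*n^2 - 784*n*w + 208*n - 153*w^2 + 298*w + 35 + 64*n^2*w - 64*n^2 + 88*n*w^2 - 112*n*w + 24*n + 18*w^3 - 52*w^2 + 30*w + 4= n^2*(64*w - 640) + n*(88*w^2 - 896*w + 160) + 18*w^3 - 205*w^2 + 247*w + 30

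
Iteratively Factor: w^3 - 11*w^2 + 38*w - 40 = (w - 4)*(w^2 - 7*w + 10) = (w - 4)*(w - 2)*(w - 5)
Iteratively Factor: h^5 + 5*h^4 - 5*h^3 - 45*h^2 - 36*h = (h + 3)*(h^4 + 2*h^3 - 11*h^2 - 12*h) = h*(h + 3)*(h^3 + 2*h^2 - 11*h - 12) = h*(h + 1)*(h + 3)*(h^2 + h - 12) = h*(h + 1)*(h + 3)*(h + 4)*(h - 3)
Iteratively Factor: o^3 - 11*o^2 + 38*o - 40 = (o - 5)*(o^2 - 6*o + 8) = (o - 5)*(o - 2)*(o - 4)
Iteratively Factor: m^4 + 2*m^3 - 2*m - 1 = (m + 1)*(m^3 + m^2 - m - 1) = (m - 1)*(m + 1)*(m^2 + 2*m + 1) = (m - 1)*(m + 1)^2*(m + 1)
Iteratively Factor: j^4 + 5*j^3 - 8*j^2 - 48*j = (j + 4)*(j^3 + j^2 - 12*j) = (j + 4)^2*(j^2 - 3*j) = j*(j + 4)^2*(j - 3)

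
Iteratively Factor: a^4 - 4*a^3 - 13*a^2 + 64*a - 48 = (a - 3)*(a^3 - a^2 - 16*a + 16) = (a - 3)*(a - 1)*(a^2 - 16) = (a - 4)*(a - 3)*(a - 1)*(a + 4)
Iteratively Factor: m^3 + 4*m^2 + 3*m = (m)*(m^2 + 4*m + 3) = m*(m + 1)*(m + 3)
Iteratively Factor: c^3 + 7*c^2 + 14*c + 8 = (c + 4)*(c^2 + 3*c + 2) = (c + 2)*(c + 4)*(c + 1)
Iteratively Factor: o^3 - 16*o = (o)*(o^2 - 16) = o*(o + 4)*(o - 4)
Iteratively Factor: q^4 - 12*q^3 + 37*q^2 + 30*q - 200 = (q - 4)*(q^3 - 8*q^2 + 5*q + 50) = (q - 5)*(q - 4)*(q^2 - 3*q - 10) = (q - 5)^2*(q - 4)*(q + 2)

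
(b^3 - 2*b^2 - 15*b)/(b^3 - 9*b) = (b - 5)/(b - 3)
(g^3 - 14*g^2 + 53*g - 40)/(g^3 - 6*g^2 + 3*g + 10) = (g^2 - 9*g + 8)/(g^2 - g - 2)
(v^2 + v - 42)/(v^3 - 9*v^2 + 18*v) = (v + 7)/(v*(v - 3))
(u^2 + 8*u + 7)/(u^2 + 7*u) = (u + 1)/u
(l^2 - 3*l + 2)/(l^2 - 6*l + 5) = (l - 2)/(l - 5)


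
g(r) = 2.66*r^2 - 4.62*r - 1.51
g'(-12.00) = -68.46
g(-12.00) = 436.97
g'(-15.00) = -84.42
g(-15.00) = 666.29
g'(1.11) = 1.29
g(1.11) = -3.36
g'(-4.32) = -27.60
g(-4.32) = 68.09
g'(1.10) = 1.23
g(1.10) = -3.37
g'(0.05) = -4.35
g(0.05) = -1.73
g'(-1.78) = -14.09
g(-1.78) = 15.14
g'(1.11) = 1.29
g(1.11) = -3.36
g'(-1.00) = -9.94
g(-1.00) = 5.77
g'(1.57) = 3.73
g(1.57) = -2.21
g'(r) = 5.32*r - 4.62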